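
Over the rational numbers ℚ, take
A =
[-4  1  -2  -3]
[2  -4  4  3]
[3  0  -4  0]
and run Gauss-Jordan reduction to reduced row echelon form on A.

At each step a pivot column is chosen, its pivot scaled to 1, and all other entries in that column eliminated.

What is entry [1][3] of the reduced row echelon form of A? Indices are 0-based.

M[1][3] = -3/34

step 1: normalize row 0 (÷-4) = (1, -1/4, 1/2, 3/4)
  row 1: subtract 2×row0 = (0, -7/2, 3, 3/2)
  row 2: subtract 3×row0 = (0, 3/4, -11/2, -9/4)
step 2: normalize row 1 (÷-7/2) = (0, 1, -6/7, -3/7)
  row 0: subtract -1/4×row1 = (1, 0, 2/7, 9/14)
  row 2: subtract 3/4×row1 = (0, 0, -34/7, -27/14)
step 3: normalize row 2 (÷-34/7) = (0, 0, 1, 27/68)
  row 0: subtract 2/7×row2 = (1, 0, 0, 9/17)
  row 1: subtract -6/7×row2 = (0, 1, 0, -3/34)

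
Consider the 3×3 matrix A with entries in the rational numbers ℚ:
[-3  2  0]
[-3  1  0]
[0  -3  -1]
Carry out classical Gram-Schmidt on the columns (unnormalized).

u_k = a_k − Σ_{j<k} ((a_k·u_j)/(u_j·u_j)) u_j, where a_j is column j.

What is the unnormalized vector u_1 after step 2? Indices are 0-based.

u_1 = (1/2, -1/2, -3)

Step 1: u_0 = a_0 = (-3, -3, 0).
Step 2: u_1 = a_1 − (-1/2)·u_0 = (1/2, -1/2, -3).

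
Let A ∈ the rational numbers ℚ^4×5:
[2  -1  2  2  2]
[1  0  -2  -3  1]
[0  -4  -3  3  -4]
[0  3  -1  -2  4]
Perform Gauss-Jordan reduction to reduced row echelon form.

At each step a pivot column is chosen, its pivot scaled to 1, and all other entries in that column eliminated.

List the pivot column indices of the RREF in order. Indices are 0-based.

step 1: normalize row 0 (÷2) = (1, -1/2, 1, 1, 1)
  row 1: subtract 1×row0 = (0, 1/2, -3, -4, 0)
step 2: normalize row 1 (÷1/2) = (0, 1, -6, -8, 0)
  row 0: subtract -1/2×row1 = (1, 0, -2, -3, 1)
  row 2: subtract -4×row1 = (0, 0, -27, -29, -4)
  row 3: subtract 3×row1 = (0, 0, 17, 22, 4)
step 3: normalize row 2 (÷-27) = (0, 0, 1, 29/27, 4/27)
  row 0: subtract -2×row2 = (1, 0, 0, -23/27, 35/27)
  row 1: subtract -6×row2 = (0, 1, 0, -14/9, 8/9)
  row 3: subtract 17×row2 = (0, 0, 0, 101/27, 40/27)
step 4: normalize row 3 (÷101/27) = (0, 0, 0, 1, 40/101)
  row 0: subtract -23/27×row3 = (1, 0, 0, 0, 165/101)
  row 1: subtract -14/9×row3 = (0, 1, 0, 0, 152/101)
  row 2: subtract 29/27×row3 = (0, 0, 1, 0, -28/101)

pivot columns: 0, 1, 2, 3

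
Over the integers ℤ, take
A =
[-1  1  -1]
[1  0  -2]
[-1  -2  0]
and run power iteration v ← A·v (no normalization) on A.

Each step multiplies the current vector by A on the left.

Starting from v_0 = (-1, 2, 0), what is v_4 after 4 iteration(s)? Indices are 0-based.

v_0 = (-1, 2, 0).
v_1 = A·v_0 = (3, -1, -3).
v_2 = A·v_1 = (-1, 9, -1).
v_3 = A·v_2 = (11, 1, -17).
v_4 = A·v_3 = (7, 45, -13).

v_4 = (7, 45, -13)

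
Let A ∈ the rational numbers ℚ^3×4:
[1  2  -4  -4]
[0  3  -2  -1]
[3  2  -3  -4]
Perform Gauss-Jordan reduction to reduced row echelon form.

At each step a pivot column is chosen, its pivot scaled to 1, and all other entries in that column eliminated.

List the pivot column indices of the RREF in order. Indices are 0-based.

step 1: normalize row 0 (÷1) = (1, 2, -4, -4)
  row 2: subtract 3×row0 = (0, -4, 9, 8)
step 2: normalize row 1 (÷3) = (0, 1, -2/3, -1/3)
  row 0: subtract 2×row1 = (1, 0, -8/3, -10/3)
  row 2: subtract -4×row1 = (0, 0, 19/3, 20/3)
step 3: normalize row 2 (÷19/3) = (0, 0, 1, 20/19)
  row 0: subtract -8/3×row2 = (1, 0, 0, -10/19)
  row 1: subtract -2/3×row2 = (0, 1, 0, 7/19)

pivot columns: 0, 1, 2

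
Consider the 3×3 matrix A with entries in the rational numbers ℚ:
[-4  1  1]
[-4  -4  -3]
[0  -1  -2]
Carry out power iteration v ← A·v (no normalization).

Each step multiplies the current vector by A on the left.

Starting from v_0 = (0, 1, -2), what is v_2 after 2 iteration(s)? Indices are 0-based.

v_0 = (0, 1, -2).
v_1 = A·v_0 = (-1, 2, 3).
v_2 = A·v_1 = (9, -13, -8).

v_2 = (9, -13, -8)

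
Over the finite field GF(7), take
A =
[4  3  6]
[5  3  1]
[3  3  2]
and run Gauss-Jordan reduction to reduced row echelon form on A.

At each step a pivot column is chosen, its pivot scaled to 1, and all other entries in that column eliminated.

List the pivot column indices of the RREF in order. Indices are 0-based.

[1] R0 /= 4  ⇒  (1, 6, 5)
     R1 -= 5·R0  ⇒  (0, 1, 4)
     R2 -= 3·R0  ⇒  (0, 6, 1)
[2] R1 /= 1  ⇒  (0, 1, 4)
     R0 -= 6·R1  ⇒  (1, 0, 2)
     R2 -= 6·R1  ⇒  (0, 0, 5)
[3] R2 /= 5  ⇒  (0, 0, 1)
     R0 -= 2·R2  ⇒  (1, 0, 0)
     R1 -= 4·R2  ⇒  (0, 1, 0)

pivot columns: 0, 1, 2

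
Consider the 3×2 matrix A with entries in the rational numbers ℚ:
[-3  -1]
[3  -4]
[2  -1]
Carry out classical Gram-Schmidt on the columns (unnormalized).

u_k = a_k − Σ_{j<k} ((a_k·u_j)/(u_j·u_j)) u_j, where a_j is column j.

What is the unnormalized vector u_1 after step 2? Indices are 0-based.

u_1 = (-5/2, -5/2, 0)

Step 1: u_0 = a_0 = (-3, 3, 2).
Step 2: u_1 = a_1 − (-1/2)·u_0 = (-5/2, -5/2, 0).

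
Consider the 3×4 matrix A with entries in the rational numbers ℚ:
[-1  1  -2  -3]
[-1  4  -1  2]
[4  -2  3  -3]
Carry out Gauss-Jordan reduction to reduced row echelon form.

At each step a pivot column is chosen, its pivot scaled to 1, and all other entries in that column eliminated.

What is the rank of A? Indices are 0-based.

step 1: normalize row 0 (÷-1) = (1, -1, 2, 3)
  row 1: subtract -1×row0 = (0, 3, 1, 5)
  row 2: subtract 4×row0 = (0, 2, -5, -15)
step 2: normalize row 1 (÷3) = (0, 1, 1/3, 5/3)
  row 0: subtract -1×row1 = (1, 0, 7/3, 14/3)
  row 2: subtract 2×row1 = (0, 0, -17/3, -55/3)
step 3: normalize row 2 (÷-17/3) = (0, 0, 1, 55/17)
  row 0: subtract 7/3×row2 = (1, 0, 0, -49/17)
  row 1: subtract 1/3×row2 = (0, 1, 0, 10/17)

rank = 3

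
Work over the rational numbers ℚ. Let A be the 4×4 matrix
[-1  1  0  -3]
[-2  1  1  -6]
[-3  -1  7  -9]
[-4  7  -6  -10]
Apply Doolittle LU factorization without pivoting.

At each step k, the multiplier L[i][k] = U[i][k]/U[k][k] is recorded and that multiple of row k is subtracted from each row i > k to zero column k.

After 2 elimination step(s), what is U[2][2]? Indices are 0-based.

[col 0] pivot -1
  R1 -= 2*R0 → (0, -1, 1, 0)  (L[1][0] := 2)
  R2 -= 3*R0 → (0, -4, 7, 0)  (L[2][0] := 3)
  R3 -= 4*R0 → (0, 3, -6, 2)  (L[3][0] := 4)
[col 1] pivot -1
  R2 -= 4*R1 → (0, 0, 3, 0)  (L[2][1] := 4)
  R3 -= -3*R1 → (0, 0, -3, 2)  (L[3][1] := -3)

U[2][2] = 3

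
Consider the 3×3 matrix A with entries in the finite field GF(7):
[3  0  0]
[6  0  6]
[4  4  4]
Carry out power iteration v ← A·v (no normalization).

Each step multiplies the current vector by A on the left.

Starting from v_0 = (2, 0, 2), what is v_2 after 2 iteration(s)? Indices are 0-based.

v_2 = (4, 6, 2)

v_0 = (2, 0, 2).
v_1 = A·v_0 = (6, 3, 2).
v_2 = A·v_1 = (4, 6, 2).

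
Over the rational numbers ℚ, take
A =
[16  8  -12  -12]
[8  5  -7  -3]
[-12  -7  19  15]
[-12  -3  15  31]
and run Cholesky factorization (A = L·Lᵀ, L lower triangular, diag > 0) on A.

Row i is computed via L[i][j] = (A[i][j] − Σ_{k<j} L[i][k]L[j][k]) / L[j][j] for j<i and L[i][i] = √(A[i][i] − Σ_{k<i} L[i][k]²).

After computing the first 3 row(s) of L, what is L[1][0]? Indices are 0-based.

L[1][0] = 2

Step 1: L[0][0] = √(16) = 4.
  L[1][0] = (8) / L[0][0] = 2.
Step 2: L[1][1] = √(1) = 1.
  L[2][0] = (-12) / L[0][0] = -3.
  L[2][1] = (-1) / L[1][1] = -1.
Step 3: L[2][2] = √(9) = 3.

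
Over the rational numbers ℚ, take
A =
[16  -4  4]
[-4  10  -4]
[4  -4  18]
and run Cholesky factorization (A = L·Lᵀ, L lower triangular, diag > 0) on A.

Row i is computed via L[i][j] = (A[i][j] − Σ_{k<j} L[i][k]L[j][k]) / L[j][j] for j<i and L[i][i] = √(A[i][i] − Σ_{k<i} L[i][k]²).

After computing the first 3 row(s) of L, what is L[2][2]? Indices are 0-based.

L[2][2] = 4

Step 1: L[0][0] = √(16) = 4.
  L[1][0] = (-4) / L[0][0] = -1.
Step 2: L[1][1] = √(9) = 3.
  L[2][0] = (4) / L[0][0] = 1.
  L[2][1] = (-3) / L[1][1] = -1.
Step 3: L[2][2] = √(16) = 4.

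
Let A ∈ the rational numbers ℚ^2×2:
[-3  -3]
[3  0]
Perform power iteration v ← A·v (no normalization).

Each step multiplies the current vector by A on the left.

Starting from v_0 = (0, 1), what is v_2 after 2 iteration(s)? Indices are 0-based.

v_2 = (9, -9)

v_0 = (0, 1).
v_1 = A·v_0 = (-3, 0).
v_2 = A·v_1 = (9, -9).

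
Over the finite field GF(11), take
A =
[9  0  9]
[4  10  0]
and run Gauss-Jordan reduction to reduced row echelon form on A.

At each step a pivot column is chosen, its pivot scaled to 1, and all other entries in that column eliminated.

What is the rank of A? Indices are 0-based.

rank = 2

pivot(0,0)=9: scale R0 → (1, 0, 1)
  clear (1,0): R1 −= (4)R0 → (0, 10, 7)
pivot(1,1)=10: scale R1 → (0, 1, 4)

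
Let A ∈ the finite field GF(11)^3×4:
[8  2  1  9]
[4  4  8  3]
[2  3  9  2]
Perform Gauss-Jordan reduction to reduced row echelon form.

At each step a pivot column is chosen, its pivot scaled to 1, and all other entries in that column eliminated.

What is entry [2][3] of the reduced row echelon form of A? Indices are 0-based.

M[2][3] = 7

pivot(0,0)=8: scale R0 → (1, 3, 7, 8)
  clear (1,0): R1 −= (4)R0 → (0, 3, 2, 4)
  clear (2,0): R2 −= (2)R0 → (0, 8, 6, 8)
pivot(1,1)=3: scale R1 → (0, 1, 8, 5)
  clear (0,1): R0 −= (3)R1 → (1, 0, 5, 4)
  clear (2,1): R2 −= (8)R1 → (0, 0, 8, 1)
pivot(2,2)=8: scale R2 → (0, 0, 1, 7)
  clear (0,2): R0 −= (5)R2 → (1, 0, 0, 2)
  clear (1,2): R1 −= (8)R2 → (0, 1, 0, 4)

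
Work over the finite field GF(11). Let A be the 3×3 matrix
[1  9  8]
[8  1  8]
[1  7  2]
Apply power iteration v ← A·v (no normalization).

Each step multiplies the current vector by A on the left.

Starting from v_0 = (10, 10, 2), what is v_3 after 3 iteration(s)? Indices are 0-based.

v_0 = (10, 10, 2).
v_1 = A·v_0 = (6, 7, 7).
v_2 = A·v_1 = (4, 1, 3).
v_3 = A·v_2 = (4, 2, 6).

v_3 = (4, 2, 6)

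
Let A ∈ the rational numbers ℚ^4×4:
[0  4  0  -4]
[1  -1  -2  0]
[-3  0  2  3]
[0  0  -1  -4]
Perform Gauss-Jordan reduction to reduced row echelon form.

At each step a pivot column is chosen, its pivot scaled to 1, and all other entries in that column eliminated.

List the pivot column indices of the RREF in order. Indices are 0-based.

[1] R0 <-> R1
[1] R0 /= 1  ⇒  (1, -1, -2, 0)
     R2 -= -3·R0  ⇒  (0, -3, -4, 3)
[2] R1 /= 4  ⇒  (0, 1, 0, -1)
     R0 -= -1·R1  ⇒  (1, 0, -2, -1)
     R2 -= -3·R1  ⇒  (0, 0, -4, 0)
[3] R2 /= -4  ⇒  (0, 0, 1, 0)
     R0 -= -2·R2  ⇒  (1, 0, 0, -1)
     R3 -= -1·R2  ⇒  (0, 0, 0, -4)
[4] R3 /= -4  ⇒  (0, 0, 0, 1)
     R0 -= -1·R3  ⇒  (1, 0, 0, 0)
     R1 -= -1·R3  ⇒  (0, 1, 0, 0)

pivot columns: 0, 1, 2, 3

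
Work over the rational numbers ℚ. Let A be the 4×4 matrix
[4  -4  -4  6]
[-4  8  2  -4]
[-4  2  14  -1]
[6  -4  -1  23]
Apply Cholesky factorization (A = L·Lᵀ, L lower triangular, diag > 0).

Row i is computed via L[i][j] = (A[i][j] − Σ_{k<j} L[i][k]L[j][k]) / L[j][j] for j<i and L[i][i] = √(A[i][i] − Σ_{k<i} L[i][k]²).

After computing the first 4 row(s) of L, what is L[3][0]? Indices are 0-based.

Step 1: L[0][0] = √(4) = 2.
  L[1][0] = (-4) / L[0][0] = -2.
Step 2: L[1][1] = √(4) = 2.
  L[2][0] = (-4) / L[0][0] = -2.
  L[2][1] = (-2) / L[1][1] = -1.
Step 3: L[2][2] = √(9) = 3.
  L[3][0] = (6) / L[0][0] = 3.
  L[3][1] = (2) / L[1][1] = 1.
  L[3][2] = (6) / L[2][2] = 2.
Step 4: L[3][3] = √(9) = 3.

L[3][0] = 3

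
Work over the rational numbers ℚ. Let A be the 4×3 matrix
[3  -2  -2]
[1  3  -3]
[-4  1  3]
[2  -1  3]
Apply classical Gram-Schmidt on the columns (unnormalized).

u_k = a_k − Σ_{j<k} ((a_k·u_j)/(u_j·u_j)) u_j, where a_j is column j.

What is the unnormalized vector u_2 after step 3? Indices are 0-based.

Step 1: u_0 = a_0 = (3, 1, -4, 2).
Step 2: u_1 = a_1 − (-3/10)·u_0 = (-11/10, 33/10, -1/5, -2/5).
Step 3: u_2 = a_2 − (-1/2)·u_0 − (-95/123)·u_1 = (-166/123, 2/41, 104/123, 454/123).

u_2 = (-166/123, 2/41, 104/123, 454/123)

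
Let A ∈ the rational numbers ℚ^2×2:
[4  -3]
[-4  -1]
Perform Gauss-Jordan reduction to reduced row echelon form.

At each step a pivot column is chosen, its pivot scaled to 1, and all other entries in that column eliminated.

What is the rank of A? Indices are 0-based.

rank = 2

pivot(0,0)=4: scale R0 → (1, -3/4)
  clear (1,0): R1 −= (-4)R0 → (0, -4)
pivot(1,1)=-4: scale R1 → (0, 1)
  clear (0,1): R0 −= (-3/4)R1 → (1, 0)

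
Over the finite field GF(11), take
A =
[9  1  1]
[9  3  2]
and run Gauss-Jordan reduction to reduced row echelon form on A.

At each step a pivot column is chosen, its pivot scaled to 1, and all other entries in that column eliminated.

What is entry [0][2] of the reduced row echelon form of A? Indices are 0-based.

[1] R0 /= 9  ⇒  (1, 5, 5)
     R1 -= 9·R0  ⇒  (0, 2, 1)
[2] R1 /= 2  ⇒  (0, 1, 6)
     R0 -= 5·R1  ⇒  (1, 0, 8)

M[0][2] = 8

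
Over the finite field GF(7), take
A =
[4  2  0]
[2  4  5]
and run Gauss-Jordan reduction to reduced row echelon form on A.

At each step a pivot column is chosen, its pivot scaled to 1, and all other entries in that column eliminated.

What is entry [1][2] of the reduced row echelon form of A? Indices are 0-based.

pivot(0,0)=4: scale R0 → (1, 4, 0)
  clear (1,0): R1 −= (2)R0 → (0, 3, 5)
pivot(1,1)=3: scale R1 → (0, 1, 4)
  clear (0,1): R0 −= (4)R1 → (1, 0, 5)

M[1][2] = 4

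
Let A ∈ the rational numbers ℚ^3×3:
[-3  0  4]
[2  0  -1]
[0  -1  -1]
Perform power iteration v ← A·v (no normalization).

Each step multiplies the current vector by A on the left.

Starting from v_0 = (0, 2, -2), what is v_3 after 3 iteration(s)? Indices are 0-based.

v_3 = (-80, 50, 18)

v_0 = (0, 2, -2).
v_1 = A·v_0 = (-8, 2, 0).
v_2 = A·v_1 = (24, -16, -2).
v_3 = A·v_2 = (-80, 50, 18).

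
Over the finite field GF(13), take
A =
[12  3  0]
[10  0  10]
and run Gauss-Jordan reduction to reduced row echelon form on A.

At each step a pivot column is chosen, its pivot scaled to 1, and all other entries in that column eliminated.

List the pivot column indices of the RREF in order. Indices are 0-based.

step 1: normalize row 0 (÷12) = (1, 10, 0)
  row 1: subtract 10×row0 = (0, 4, 10)
step 2: normalize row 1 (÷4) = (0, 1, 9)
  row 0: subtract 10×row1 = (1, 0, 1)

pivot columns: 0, 1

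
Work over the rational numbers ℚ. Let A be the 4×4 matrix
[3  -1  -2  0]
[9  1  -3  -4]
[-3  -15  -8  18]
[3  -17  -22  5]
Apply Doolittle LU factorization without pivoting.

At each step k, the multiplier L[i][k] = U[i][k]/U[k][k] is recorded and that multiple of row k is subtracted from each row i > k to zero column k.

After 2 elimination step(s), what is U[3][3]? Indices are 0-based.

k=0: U[0][0]=3
  eliminate (1,0): mult=3, new row 1: (0, 4, 3, -4); set L[1][0]=3
  eliminate (2,0): mult=-1, new row 2: (0, -16, -10, 18); set L[2][0]=-1
  eliminate (3,0): mult=1, new row 3: (0, -16, -20, 5); set L[3][0]=1
k=1: U[1][1]=4
  eliminate (2,1): mult=-4, new row 2: (0, 0, 2, 2); set L[2][1]=-4
  eliminate (3,1): mult=-4, new row 3: (0, 0, -8, -11); set L[3][1]=-4

U[3][3] = -11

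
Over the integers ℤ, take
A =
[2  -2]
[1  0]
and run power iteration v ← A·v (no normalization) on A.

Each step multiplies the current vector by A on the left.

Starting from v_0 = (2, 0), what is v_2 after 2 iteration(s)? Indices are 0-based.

v_2 = (4, 4)

v_0 = (2, 0).
v_1 = A·v_0 = (4, 2).
v_2 = A·v_1 = (4, 4).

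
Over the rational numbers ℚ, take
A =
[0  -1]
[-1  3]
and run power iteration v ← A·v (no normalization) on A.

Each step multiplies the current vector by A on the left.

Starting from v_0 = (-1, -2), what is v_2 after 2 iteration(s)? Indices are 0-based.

v_2 = (5, -17)

v_0 = (-1, -2).
v_1 = A·v_0 = (2, -5).
v_2 = A·v_1 = (5, -17).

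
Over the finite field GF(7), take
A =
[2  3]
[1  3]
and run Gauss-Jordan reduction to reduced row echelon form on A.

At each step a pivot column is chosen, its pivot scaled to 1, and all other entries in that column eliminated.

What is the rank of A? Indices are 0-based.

rank = 2

step 1: normalize row 0 (÷2) = (1, 5)
  row 1: subtract 1×row0 = (0, 5)
step 2: normalize row 1 (÷5) = (0, 1)
  row 0: subtract 5×row1 = (1, 0)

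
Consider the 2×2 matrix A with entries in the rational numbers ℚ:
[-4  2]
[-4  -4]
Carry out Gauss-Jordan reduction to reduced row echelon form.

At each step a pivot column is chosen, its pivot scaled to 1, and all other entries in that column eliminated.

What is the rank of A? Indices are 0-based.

step 1: normalize row 0 (÷-4) = (1, -1/2)
  row 1: subtract -4×row0 = (0, -6)
step 2: normalize row 1 (÷-6) = (0, 1)
  row 0: subtract -1/2×row1 = (1, 0)

rank = 2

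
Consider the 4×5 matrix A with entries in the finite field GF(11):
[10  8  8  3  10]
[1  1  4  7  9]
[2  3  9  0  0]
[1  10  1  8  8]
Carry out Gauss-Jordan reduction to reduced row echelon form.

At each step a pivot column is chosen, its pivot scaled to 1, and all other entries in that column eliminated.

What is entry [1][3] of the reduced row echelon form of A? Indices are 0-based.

M[1][3] = 3

pivot(0,0)=10: scale R0 → (1, 3, 3, 8, 1)
  clear (1,0): R1 −= (1)R0 → (0, 9, 1, 10, 8)
  clear (2,0): R2 −= (2)R0 → (0, 8, 3, 6, 9)
  clear (3,0): R3 −= (1)R0 → (0, 7, 9, 0, 7)
pivot(1,1)=9: scale R1 → (0, 1, 5, 6, 7)
  clear (0,1): R0 −= (3)R1 → (1, 0, 10, 1, 2)
  clear (2,1): R2 −= (8)R1 → (0, 0, 7, 2, 8)
  clear (3,1): R3 −= (7)R1 → (0, 0, 7, 2, 2)
pivot(2,2)=7: scale R2 → (0, 0, 1, 5, 9)
  clear (0,2): R0 −= (10)R2 → (1, 0, 0, 6, 0)
  clear (1,2): R1 −= (5)R2 → (0, 1, 0, 3, 6)
  clear (3,2): R3 −= (7)R2 → (0, 0, 0, 0, 5)
col 3: no nonzero at/below row 3; advance.
pivot(3,4)=5: scale R3 → (0, 0, 0, 0, 1)
  clear (1,4): R1 −= (6)R3 → (0, 1, 0, 3, 0)
  clear (2,4): R2 −= (9)R3 → (0, 0, 1, 5, 0)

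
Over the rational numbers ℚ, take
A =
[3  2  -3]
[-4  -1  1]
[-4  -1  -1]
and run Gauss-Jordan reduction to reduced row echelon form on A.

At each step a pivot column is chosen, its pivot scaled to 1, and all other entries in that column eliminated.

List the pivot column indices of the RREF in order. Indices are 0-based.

pivot columns: 0, 1, 2

[1] R0 /= 3  ⇒  (1, 2/3, -1)
     R1 -= -4·R0  ⇒  (0, 5/3, -3)
     R2 -= -4·R0  ⇒  (0, 5/3, -5)
[2] R1 /= 5/3  ⇒  (0, 1, -9/5)
     R0 -= 2/3·R1  ⇒  (1, 0, 1/5)
     R2 -= 5/3·R1  ⇒  (0, 0, -2)
[3] R2 /= -2  ⇒  (0, 0, 1)
     R0 -= 1/5·R2  ⇒  (1, 0, 0)
     R1 -= -9/5·R2  ⇒  (0, 1, 0)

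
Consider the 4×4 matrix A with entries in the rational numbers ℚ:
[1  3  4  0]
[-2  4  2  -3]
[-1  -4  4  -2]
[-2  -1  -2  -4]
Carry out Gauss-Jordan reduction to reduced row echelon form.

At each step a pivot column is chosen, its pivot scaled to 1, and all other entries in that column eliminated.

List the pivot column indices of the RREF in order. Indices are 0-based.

pivot columns: 0, 1, 2, 3

step 1: normalize row 0 (÷1) = (1, 3, 4, 0)
  row 1: subtract -2×row0 = (0, 10, 10, -3)
  row 2: subtract -1×row0 = (0, -1, 8, -2)
  row 3: subtract -2×row0 = (0, 5, 6, -4)
step 2: normalize row 1 (÷10) = (0, 1, 1, -3/10)
  row 0: subtract 3×row1 = (1, 0, 1, 9/10)
  row 2: subtract -1×row1 = (0, 0, 9, -23/10)
  row 3: subtract 5×row1 = (0, 0, 1, -5/2)
step 3: normalize row 2 (÷9) = (0, 0, 1, -23/90)
  row 0: subtract 1×row2 = (1, 0, 0, 52/45)
  row 1: subtract 1×row2 = (0, 1, 0, -2/45)
  row 3: subtract 1×row2 = (0, 0, 0, -101/45)
step 4: normalize row 3 (÷-101/45) = (0, 0, 0, 1)
  row 0: subtract 52/45×row3 = (1, 0, 0, 0)
  row 1: subtract -2/45×row3 = (0, 1, 0, 0)
  row 2: subtract -23/90×row3 = (0, 0, 1, 0)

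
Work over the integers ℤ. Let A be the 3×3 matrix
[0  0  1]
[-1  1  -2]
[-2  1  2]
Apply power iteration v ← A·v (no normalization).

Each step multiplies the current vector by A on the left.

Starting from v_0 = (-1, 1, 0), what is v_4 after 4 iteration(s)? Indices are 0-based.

v_0 = (-1, 1, 0).
v_1 = A·v_0 = (0, 2, 3).
v_2 = A·v_1 = (3, -4, 8).
v_3 = A·v_2 = (8, -23, 6).
v_4 = A·v_3 = (6, -43, -27).

v_4 = (6, -43, -27)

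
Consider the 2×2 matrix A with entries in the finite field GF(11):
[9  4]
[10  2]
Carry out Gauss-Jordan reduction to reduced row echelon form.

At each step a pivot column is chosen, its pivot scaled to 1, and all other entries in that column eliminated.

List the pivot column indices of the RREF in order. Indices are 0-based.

pivot columns: 0

[1] R0 /= 9  ⇒  (1, 9)
     R1 -= 10·R0  ⇒  (0, 0)
column 1 empty below row 1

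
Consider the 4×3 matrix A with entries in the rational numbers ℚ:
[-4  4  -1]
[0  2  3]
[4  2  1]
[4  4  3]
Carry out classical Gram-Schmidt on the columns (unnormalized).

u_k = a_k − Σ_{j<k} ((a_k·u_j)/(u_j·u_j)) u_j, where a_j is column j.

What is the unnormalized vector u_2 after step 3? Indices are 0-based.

u_2 = (-25/29, 68/29, -32/29, 7/29)

Step 1: u_0 = a_0 = (-4, 0, 4, 4).
Step 2: u_1 = a_1 − (1/6)·u_0 = (14/3, 2, 4/3, 10/3).
Step 3: u_2 = a_2 − (5/12)·u_0 − (19/58)·u_1 = (-25/29, 68/29, -32/29, 7/29).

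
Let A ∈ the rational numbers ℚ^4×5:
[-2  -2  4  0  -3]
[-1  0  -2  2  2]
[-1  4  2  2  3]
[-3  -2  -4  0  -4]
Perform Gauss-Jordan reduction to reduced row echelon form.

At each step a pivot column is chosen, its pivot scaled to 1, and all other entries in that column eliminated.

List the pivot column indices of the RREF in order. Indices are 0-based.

pivot columns: 0, 1, 2, 3

pivot(0,0)=-2: scale R0 → (1, 1, -2, 0, 3/2)
  clear (1,0): R1 −= (-1)R0 → (0, 1, -4, 2, 7/2)
  clear (2,0): R2 −= (-1)R0 → (0, 5, 0, 2, 9/2)
  clear (3,0): R3 −= (-3)R0 → (0, 1, -10, 0, 1/2)
pivot(1,1)=1: scale R1 → (0, 1, -4, 2, 7/2)
  clear (0,1): R0 −= (1)R1 → (1, 0, 2, -2, -2)
  clear (2,1): R2 −= (5)R1 → (0, 0, 20, -8, -13)
  clear (3,1): R3 −= (1)R1 → (0, 0, -6, -2, -3)
pivot(2,2)=20: scale R2 → (0, 0, 1, -2/5, -13/20)
  clear (0,2): R0 −= (2)R2 → (1, 0, 0, -6/5, -7/10)
  clear (1,2): R1 −= (-4)R2 → (0, 1, 0, 2/5, 9/10)
  clear (3,2): R3 −= (-6)R2 → (0, 0, 0, -22/5, -69/10)
pivot(3,3)=-22/5: scale R3 → (0, 0, 0, 1, 69/44)
  clear (0,3): R0 −= (-6/5)R3 → (1, 0, 0, 0, 13/11)
  clear (1,3): R1 −= (2/5)R3 → (0, 1, 0, 0, 3/11)
  clear (2,3): R2 −= (-2/5)R3 → (0, 0, 1, 0, -1/44)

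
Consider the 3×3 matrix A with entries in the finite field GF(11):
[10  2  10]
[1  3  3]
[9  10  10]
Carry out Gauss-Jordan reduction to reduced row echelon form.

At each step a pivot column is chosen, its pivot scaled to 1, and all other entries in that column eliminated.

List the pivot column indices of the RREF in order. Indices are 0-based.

pivot columns: 0, 1, 2

step 1: normalize row 0 (÷10) = (1, 9, 1)
  row 1: subtract 1×row0 = (0, 5, 2)
  row 2: subtract 9×row0 = (0, 6, 1)
step 2: normalize row 1 (÷5) = (0, 1, 7)
  row 0: subtract 9×row1 = (1, 0, 4)
  row 2: subtract 6×row1 = (0, 0, 3)
step 3: normalize row 2 (÷3) = (0, 0, 1)
  row 0: subtract 4×row2 = (1, 0, 0)
  row 1: subtract 7×row2 = (0, 1, 0)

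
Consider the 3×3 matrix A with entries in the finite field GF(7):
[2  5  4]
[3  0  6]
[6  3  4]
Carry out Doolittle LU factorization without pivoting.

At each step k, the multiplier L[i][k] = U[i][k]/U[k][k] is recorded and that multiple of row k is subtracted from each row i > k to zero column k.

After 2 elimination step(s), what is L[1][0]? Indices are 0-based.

L[1][0] = 5

Step 1: pivot at (0,0) is 2.
  row1 ← row1 − (5)·row0  ⇒  L[1][0]=5, U row1=(0, 3, 0)
  row2 ← row2 − (3)·row0  ⇒  L[2][0]=3, U row2=(0, 2, 6)
Step 2: pivot at (1,1) is 3.
  row2 ← row2 − (3)·row1  ⇒  L[2][1]=3, U row2=(0, 0, 6)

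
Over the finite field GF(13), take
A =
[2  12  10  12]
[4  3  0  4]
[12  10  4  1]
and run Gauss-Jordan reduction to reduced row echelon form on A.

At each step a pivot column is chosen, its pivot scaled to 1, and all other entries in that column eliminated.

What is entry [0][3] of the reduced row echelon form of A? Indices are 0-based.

step 1: normalize row 0 (÷2) = (1, 6, 5, 6)
  row 1: subtract 4×row0 = (0, 5, 6, 6)
  row 2: subtract 12×row0 = (0, 3, 9, 7)
step 2: normalize row 1 (÷5) = (0, 1, 9, 9)
  row 0: subtract 6×row1 = (1, 0, 3, 4)
  row 2: subtract 3×row1 = (0, 0, 8, 6)
step 3: normalize row 2 (÷8) = (0, 0, 1, 4)
  row 0: subtract 3×row2 = (1, 0, 0, 5)
  row 1: subtract 9×row2 = (0, 1, 0, 12)

M[0][3] = 5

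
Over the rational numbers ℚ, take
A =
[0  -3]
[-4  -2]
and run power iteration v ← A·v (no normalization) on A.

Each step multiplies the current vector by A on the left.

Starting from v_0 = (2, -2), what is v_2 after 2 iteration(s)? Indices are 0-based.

v_2 = (12, -16)

v_0 = (2, -2).
v_1 = A·v_0 = (6, -4).
v_2 = A·v_1 = (12, -16).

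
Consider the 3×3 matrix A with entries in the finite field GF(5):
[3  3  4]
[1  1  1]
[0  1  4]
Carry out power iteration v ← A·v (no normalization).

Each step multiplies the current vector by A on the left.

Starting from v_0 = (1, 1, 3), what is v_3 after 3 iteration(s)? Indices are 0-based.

v_0 = (1, 1, 3).
v_1 = A·v_0 = (3, 0, 3).
v_2 = A·v_1 = (1, 1, 2).
v_3 = A·v_2 = (4, 4, 4).

v_3 = (4, 4, 4)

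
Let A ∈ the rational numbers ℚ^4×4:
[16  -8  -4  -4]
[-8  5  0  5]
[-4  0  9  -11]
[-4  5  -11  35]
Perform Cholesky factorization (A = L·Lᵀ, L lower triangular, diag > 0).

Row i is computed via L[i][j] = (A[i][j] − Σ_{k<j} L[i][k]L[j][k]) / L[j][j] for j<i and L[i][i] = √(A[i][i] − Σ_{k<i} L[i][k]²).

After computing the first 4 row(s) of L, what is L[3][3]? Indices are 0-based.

L[3][3] = 4

Step 1: L[0][0] = √(16) = 4.
  L[1][0] = (-8) / L[0][0] = -2.
Step 2: L[1][1] = √(1) = 1.
  L[2][0] = (-4) / L[0][0] = -1.
  L[2][1] = (-2) / L[1][1] = -2.
Step 3: L[2][2] = √(4) = 2.
  L[3][0] = (-4) / L[0][0] = -1.
  L[3][1] = (3) / L[1][1] = 3.
  L[3][2] = (-6) / L[2][2] = -3.
Step 4: L[3][3] = √(16) = 4.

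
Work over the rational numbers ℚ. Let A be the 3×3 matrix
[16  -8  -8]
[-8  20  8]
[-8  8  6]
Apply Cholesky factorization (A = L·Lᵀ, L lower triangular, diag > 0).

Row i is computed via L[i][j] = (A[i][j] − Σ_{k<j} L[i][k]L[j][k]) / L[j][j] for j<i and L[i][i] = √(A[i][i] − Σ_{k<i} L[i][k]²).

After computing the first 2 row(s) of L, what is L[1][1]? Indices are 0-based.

L[1][1] = 4

Step 1: L[0][0] = √(16) = 4.
  L[1][0] = (-8) / L[0][0] = -2.
Step 2: L[1][1] = √(16) = 4.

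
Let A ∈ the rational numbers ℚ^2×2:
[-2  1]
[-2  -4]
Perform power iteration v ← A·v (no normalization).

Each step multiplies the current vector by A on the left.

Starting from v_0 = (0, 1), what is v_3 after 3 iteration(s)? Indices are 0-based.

v_3 = (26, -44)

v_0 = (0, 1).
v_1 = A·v_0 = (1, -4).
v_2 = A·v_1 = (-6, 14).
v_3 = A·v_2 = (26, -44).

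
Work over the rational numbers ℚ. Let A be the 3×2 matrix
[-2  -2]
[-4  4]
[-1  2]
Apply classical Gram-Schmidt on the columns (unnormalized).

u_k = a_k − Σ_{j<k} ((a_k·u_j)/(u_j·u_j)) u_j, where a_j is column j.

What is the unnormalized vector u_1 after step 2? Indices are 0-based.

Step 1: u_0 = a_0 = (-2, -4, -1).
Step 2: u_1 = a_1 − (-2/3)·u_0 = (-10/3, 4/3, 4/3).

u_1 = (-10/3, 4/3, 4/3)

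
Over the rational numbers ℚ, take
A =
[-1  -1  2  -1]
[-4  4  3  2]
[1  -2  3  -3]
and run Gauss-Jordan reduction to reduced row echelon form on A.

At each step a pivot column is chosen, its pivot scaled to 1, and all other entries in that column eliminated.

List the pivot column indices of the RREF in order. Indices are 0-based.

step 1: normalize row 0 (÷-1) = (1, 1, -2, 1)
  row 1: subtract -4×row0 = (0, 8, -5, 6)
  row 2: subtract 1×row0 = (0, -3, 5, -4)
step 2: normalize row 1 (÷8) = (0, 1, -5/8, 3/4)
  row 0: subtract 1×row1 = (1, 0, -11/8, 1/4)
  row 2: subtract -3×row1 = (0, 0, 25/8, -7/4)
step 3: normalize row 2 (÷25/8) = (0, 0, 1, -14/25)
  row 0: subtract -11/8×row2 = (1, 0, 0, -13/25)
  row 1: subtract -5/8×row2 = (0, 1, 0, 2/5)

pivot columns: 0, 1, 2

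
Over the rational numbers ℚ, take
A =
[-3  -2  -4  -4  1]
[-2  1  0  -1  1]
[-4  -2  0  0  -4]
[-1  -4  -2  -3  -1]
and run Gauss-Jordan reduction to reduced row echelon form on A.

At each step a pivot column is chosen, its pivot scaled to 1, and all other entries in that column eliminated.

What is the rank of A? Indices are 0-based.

[1] R0 /= -3  ⇒  (1, 2/3, 4/3, 4/3, -1/3)
     R1 -= -2·R0  ⇒  (0, 7/3, 8/3, 5/3, 1/3)
     R2 -= -4·R0  ⇒  (0, 2/3, 16/3, 16/3, -16/3)
     R3 -= -1·R0  ⇒  (0, -10/3, -2/3, -5/3, -4/3)
[2] R1 /= 7/3  ⇒  (0, 1, 8/7, 5/7, 1/7)
     R0 -= 2/3·R1  ⇒  (1, 0, 4/7, 6/7, -3/7)
     R2 -= 2/3·R1  ⇒  (0, 0, 32/7, 34/7, -38/7)
     R3 -= -10/3·R1  ⇒  (0, 0, 22/7, 5/7, -6/7)
[3] R2 /= 32/7  ⇒  (0, 0, 1, 17/16, -19/16)
     R0 -= 4/7·R2  ⇒  (1, 0, 0, 1/4, 1/4)
     R1 -= 8/7·R2  ⇒  (0, 1, 0, -1/2, 3/2)
     R3 -= 22/7·R2  ⇒  (0, 0, 0, -21/8, 23/8)
[4] R3 /= -21/8  ⇒  (0, 0, 0, 1, -23/21)
     R0 -= 1/4·R3  ⇒  (1, 0, 0, 0, 11/21)
     R1 -= -1/2·R3  ⇒  (0, 1, 0, 0, 20/21)
     R2 -= 17/16·R3  ⇒  (0, 0, 1, 0, -1/42)

rank = 4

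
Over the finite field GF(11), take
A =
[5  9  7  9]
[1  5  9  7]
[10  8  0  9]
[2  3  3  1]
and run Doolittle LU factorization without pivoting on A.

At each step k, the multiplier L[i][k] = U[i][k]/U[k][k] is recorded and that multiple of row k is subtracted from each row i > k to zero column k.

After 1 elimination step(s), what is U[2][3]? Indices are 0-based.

U[2][3] = 2

[col 0] pivot 5
  R1 -= 9*R0 → (0, 1, 1, 3)  (L[1][0] := 9)
  R2 -= 2*R0 → (0, 1, 8, 2)  (L[2][0] := 2)
  R3 -= 7*R0 → (0, 6, 9, 4)  (L[3][0] := 7)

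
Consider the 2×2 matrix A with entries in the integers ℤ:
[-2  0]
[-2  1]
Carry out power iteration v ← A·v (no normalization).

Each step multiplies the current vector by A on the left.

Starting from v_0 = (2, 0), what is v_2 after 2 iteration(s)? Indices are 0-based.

v_0 = (2, 0).
v_1 = A·v_0 = (-4, -4).
v_2 = A·v_1 = (8, 4).

v_2 = (8, 4)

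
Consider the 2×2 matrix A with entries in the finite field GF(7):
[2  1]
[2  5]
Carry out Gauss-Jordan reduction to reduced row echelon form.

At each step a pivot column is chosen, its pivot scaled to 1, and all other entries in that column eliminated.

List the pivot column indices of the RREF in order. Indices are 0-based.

pivot columns: 0, 1

pivot(0,0)=2: scale R0 → (1, 4)
  clear (1,0): R1 −= (2)R0 → (0, 4)
pivot(1,1)=4: scale R1 → (0, 1)
  clear (0,1): R0 −= (4)R1 → (1, 0)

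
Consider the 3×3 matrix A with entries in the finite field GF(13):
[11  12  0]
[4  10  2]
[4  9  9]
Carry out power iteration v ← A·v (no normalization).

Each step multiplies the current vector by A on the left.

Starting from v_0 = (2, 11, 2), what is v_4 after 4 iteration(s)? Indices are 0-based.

v_0 = (2, 11, 2).
v_1 = A·v_0 = (11, 5, 8).
v_2 = A·v_1 = (12, 6, 5).
v_3 = A·v_2 = (9, 1, 4).
v_4 = A·v_3 = (7, 2, 3).

v_4 = (7, 2, 3)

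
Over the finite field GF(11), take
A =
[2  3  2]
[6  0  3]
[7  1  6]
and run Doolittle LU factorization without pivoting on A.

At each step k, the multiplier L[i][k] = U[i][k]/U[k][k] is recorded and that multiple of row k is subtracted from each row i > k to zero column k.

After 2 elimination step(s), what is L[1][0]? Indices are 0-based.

L[1][0] = 3

[col 0] pivot 2
  R1 -= 3*R0 → (0, 2, 8)  (L[1][0] := 3)
  R2 -= 9*R0 → (0, 7, 10)  (L[2][0] := 9)
[col 1] pivot 2
  R2 -= 9*R1 → (0, 0, 4)  (L[2][1] := 9)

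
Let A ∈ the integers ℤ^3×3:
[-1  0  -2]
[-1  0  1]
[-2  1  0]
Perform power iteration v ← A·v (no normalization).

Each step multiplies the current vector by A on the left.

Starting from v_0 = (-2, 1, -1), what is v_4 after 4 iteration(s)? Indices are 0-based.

v_0 = (-2, 1, -1).
v_1 = A·v_0 = (4, 1, 5).
v_2 = A·v_1 = (-14, 1, -7).
v_3 = A·v_2 = (28, 7, 29).
v_4 = A·v_3 = (-86, 1, -49).

v_4 = (-86, 1, -49)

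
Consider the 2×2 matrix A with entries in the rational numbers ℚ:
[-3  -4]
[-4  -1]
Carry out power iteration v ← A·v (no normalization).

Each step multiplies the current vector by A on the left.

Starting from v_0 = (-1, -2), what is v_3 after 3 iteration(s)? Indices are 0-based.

v_3 = (371, 278)

v_0 = (-1, -2).
v_1 = A·v_0 = (11, 6).
v_2 = A·v_1 = (-57, -50).
v_3 = A·v_2 = (371, 278).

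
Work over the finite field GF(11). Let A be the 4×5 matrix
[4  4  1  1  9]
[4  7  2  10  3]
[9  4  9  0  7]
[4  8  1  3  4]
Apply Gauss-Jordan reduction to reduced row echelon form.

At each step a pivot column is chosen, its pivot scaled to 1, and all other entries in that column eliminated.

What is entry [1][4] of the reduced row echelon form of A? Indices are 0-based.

M[1][4] = 1

[1] R0 /= 4  ⇒  (1, 1, 3, 3, 5)
     R1 -= 4·R0  ⇒  (0, 3, 1, 9, 5)
     R2 -= 9·R0  ⇒  (0, 6, 4, 6, 6)
     R3 -= 4·R0  ⇒  (0, 4, 0, 2, 6)
[2] R1 /= 3  ⇒  (0, 1, 4, 3, 9)
     R0 -= 1·R1  ⇒  (1, 0, 10, 0, 7)
     R2 -= 6·R1  ⇒  (0, 0, 2, 10, 7)
     R3 -= 4·R1  ⇒  (0, 0, 6, 1, 3)
[3] R2 /= 2  ⇒  (0, 0, 1, 5, 9)
     R0 -= 10·R2  ⇒  (1, 0, 0, 5, 5)
     R1 -= 4·R2  ⇒  (0, 1, 0, 5, 6)
     R3 -= 6·R2  ⇒  (0, 0, 0, 4, 4)
[4] R3 /= 4  ⇒  (0, 0, 0, 1, 1)
     R0 -= 5·R3  ⇒  (1, 0, 0, 0, 0)
     R1 -= 5·R3  ⇒  (0, 1, 0, 0, 1)
     R2 -= 5·R3  ⇒  (0, 0, 1, 0, 4)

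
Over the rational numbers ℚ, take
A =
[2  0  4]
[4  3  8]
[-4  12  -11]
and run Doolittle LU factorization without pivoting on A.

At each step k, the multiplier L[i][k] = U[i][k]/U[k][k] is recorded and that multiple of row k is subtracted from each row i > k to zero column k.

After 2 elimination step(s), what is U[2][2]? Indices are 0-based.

U[2][2] = -3

[col 0] pivot 2
  R1 -= 2*R0 → (0, 3, 0)  (L[1][0] := 2)
  R2 -= -2*R0 → (0, 12, -3)  (L[2][0] := -2)
[col 1] pivot 3
  R2 -= 4*R1 → (0, 0, -3)  (L[2][1] := 4)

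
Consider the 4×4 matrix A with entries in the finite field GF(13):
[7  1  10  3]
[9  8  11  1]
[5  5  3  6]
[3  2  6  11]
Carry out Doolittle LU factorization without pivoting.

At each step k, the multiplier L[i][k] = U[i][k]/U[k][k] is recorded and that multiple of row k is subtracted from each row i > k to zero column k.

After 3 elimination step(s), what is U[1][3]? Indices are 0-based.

[col 0] pivot 7
  R1 -= 5*R0 → (0, 3, 0, 12)  (L[1][0] := 5)
  R2 -= 10*R0 → (0, 8, 7, 2)  (L[2][0] := 10)
  R3 -= 6*R0 → (0, 9, 11, 6)  (L[3][0] := 6)
[col 1] pivot 3
  R2 -= 7*R1 → (0, 0, 7, 9)  (L[2][1] := 7)
  R3 -= 3*R1 → (0, 0, 11, 9)  (L[3][1] := 3)
[col 2] pivot 7
  R3 -= 9*R2 → (0, 0, 0, 6)  (L[3][2] := 9)

U[1][3] = 12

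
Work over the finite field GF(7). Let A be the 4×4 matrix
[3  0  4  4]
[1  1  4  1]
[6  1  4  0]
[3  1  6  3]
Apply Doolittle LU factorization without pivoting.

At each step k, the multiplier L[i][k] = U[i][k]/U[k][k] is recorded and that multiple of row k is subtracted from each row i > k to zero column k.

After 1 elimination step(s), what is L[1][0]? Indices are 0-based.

L[1][0] = 5

k=0: U[0][0]=3
  eliminate (1,0): mult=5, new row 1: (0, 1, 5, 2); set L[1][0]=5
  eliminate (2,0): mult=2, new row 2: (0, 1, 3, 6); set L[2][0]=2
  eliminate (3,0): mult=1, new row 3: (0, 1, 2, 6); set L[3][0]=1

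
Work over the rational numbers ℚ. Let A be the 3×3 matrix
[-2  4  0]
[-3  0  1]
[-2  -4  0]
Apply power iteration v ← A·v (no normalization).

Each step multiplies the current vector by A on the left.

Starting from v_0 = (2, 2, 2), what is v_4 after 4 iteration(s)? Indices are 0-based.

v_4 = (416, 288, -224)

v_0 = (2, 2, 2).
v_1 = A·v_0 = (4, -4, -12).
v_2 = A·v_1 = (-24, -24, 8).
v_3 = A·v_2 = (-48, 80, 144).
v_4 = A·v_3 = (416, 288, -224).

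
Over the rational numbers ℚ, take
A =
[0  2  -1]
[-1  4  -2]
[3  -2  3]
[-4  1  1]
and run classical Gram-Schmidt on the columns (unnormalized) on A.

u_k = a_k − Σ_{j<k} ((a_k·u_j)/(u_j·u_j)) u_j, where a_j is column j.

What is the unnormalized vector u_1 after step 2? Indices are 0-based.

Step 1: u_0 = a_0 = (0, -1, 3, -4).
Step 2: u_1 = a_1 − (-7/13)·u_0 = (2, 45/13, -5/13, -15/13).

u_1 = (2, 45/13, -5/13, -15/13)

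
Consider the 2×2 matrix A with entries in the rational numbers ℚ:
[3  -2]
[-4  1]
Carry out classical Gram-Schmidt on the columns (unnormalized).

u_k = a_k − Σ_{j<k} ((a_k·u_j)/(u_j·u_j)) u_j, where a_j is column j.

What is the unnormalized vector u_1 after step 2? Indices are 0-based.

Step 1: u_0 = a_0 = (3, -4).
Step 2: u_1 = a_1 − (-2/5)·u_0 = (-4/5, -3/5).

u_1 = (-4/5, -3/5)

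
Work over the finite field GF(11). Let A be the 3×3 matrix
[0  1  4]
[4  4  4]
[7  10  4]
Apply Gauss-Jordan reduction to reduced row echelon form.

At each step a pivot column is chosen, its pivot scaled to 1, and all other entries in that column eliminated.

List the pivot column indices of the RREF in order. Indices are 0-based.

[1] R0 <-> R1
[1] R0 /= 4  ⇒  (1, 1, 1)
     R2 -= 7·R0  ⇒  (0, 3, 8)
[2] R1 /= 1  ⇒  (0, 1, 4)
     R0 -= 1·R1  ⇒  (1, 0, 8)
     R2 -= 3·R1  ⇒  (0, 0, 7)
[3] R2 /= 7  ⇒  (0, 0, 1)
     R0 -= 8·R2  ⇒  (1, 0, 0)
     R1 -= 4·R2  ⇒  (0, 1, 0)

pivot columns: 0, 1, 2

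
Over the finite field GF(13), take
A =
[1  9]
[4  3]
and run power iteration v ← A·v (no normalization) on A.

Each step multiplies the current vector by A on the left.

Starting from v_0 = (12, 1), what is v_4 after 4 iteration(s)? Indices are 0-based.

v_4 = (6, 2)

v_0 = (12, 1).
v_1 = A·v_0 = (8, 12).
v_2 = A·v_1 = (12, 3).
v_3 = A·v_2 = (0, 5).
v_4 = A·v_3 = (6, 2).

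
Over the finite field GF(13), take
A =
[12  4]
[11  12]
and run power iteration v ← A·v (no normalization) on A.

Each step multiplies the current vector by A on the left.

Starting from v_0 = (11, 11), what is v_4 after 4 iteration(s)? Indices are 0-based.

v_0 = (11, 11).
v_1 = A·v_0 = (7, 6).
v_2 = A·v_1 = (4, 6).
v_3 = A·v_2 = (7, 12).
v_4 = A·v_3 = (2, 0).

v_4 = (2, 0)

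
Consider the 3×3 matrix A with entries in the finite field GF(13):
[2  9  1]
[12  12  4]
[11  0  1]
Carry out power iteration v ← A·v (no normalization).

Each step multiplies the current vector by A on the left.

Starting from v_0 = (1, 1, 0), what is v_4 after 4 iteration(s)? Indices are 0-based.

v_0 = (1, 1, 0).
v_1 = A·v_0 = (11, 11, 11).
v_2 = A·v_1 = (2, 9, 2).
v_3 = A·v_2 = (9, 10, 11).
v_4 = A·v_3 = (2, 12, 6).

v_4 = (2, 12, 6)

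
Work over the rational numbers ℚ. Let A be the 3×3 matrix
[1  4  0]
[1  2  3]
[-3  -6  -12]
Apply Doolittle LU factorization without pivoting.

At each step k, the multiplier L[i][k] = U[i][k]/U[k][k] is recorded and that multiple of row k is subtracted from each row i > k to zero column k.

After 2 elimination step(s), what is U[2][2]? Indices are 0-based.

U[2][2] = -3

k=0: U[0][0]=1
  eliminate (1,0): mult=1, new row 1: (0, -2, 3); set L[1][0]=1
  eliminate (2,0): mult=-3, new row 2: (0, 6, -12); set L[2][0]=-3
k=1: U[1][1]=-2
  eliminate (2,1): mult=-3, new row 2: (0, 0, -3); set L[2][1]=-3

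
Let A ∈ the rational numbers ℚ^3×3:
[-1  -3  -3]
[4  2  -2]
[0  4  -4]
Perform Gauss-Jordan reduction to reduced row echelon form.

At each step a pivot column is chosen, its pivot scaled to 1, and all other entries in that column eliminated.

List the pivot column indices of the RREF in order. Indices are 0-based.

pivot columns: 0, 1, 2

[1] R0 /= -1  ⇒  (1, 3, 3)
     R1 -= 4·R0  ⇒  (0, -10, -14)
[2] R1 /= -10  ⇒  (0, 1, 7/5)
     R0 -= 3·R1  ⇒  (1, 0, -6/5)
     R2 -= 4·R1  ⇒  (0, 0, -48/5)
[3] R2 /= -48/5  ⇒  (0, 0, 1)
     R0 -= -6/5·R2  ⇒  (1, 0, 0)
     R1 -= 7/5·R2  ⇒  (0, 1, 0)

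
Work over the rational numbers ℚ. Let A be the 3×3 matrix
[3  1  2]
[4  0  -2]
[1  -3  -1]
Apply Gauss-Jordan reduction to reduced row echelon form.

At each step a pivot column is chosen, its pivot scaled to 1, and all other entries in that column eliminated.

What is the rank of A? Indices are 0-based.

[1] R0 /= 3  ⇒  (1, 1/3, 2/3)
     R1 -= 4·R0  ⇒  (0, -4/3, -14/3)
     R2 -= 1·R0  ⇒  (0, -10/3, -5/3)
[2] R1 /= -4/3  ⇒  (0, 1, 7/2)
     R0 -= 1/3·R1  ⇒  (1, 0, -1/2)
     R2 -= -10/3·R1  ⇒  (0, 0, 10)
[3] R2 /= 10  ⇒  (0, 0, 1)
     R0 -= -1/2·R2  ⇒  (1, 0, 0)
     R1 -= 7/2·R2  ⇒  (0, 1, 0)

rank = 3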